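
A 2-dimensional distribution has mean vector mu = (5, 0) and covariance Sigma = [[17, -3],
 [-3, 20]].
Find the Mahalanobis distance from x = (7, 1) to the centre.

Step 1 — centre the observation: (x - mu) = (2, 1).

Step 2 — invert Sigma. det(Sigma) = 17·20 - (-3)² = 331.
  Sigma^{-1} = (1/det) · [[d, -b], [-b, a]] = [[0.0604, 0.0091],
 [0.0091, 0.0514]].

Step 3 — form the quadratic (x - mu)^T · Sigma^{-1} · (x - mu):
  Sigma^{-1} · (x - mu) = (0.1299, 0.0695).
  (x - mu)^T · [Sigma^{-1} · (x - mu)] = (2)·(0.1299) + (1)·(0.0695) = 0.3293.

Step 4 — take square root: d = √(0.3293) ≈ 0.5739.

d(x, mu) = √(0.3293) ≈ 0.5739


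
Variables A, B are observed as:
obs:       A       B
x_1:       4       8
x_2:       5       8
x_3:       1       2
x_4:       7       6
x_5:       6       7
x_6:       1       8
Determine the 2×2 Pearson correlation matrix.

Step 1 — column means:
  mean(A) = (4 + 5 + 1 + 7 + 6 + 1) / 6 = 24/6 = 4
  mean(B) = (8 + 8 + 2 + 6 + 7 + 8) / 6 = 39/6 = 6.5

Step 2 — sample variances and covariances s[i,j] = (1/(n-1)) · Σ_k (x_{k,i} - mean_i) · (x_{k,j} - mean_j), with n-1 = 5:
  s[A,A] = ((0)·(0) + (1)·(1) + (-3)·(-3) + (3)·(3) + (2)·(2) + (-3)·(-3)) / 5 = 32/5 = 6.4
  s[A,B] = ((0)·(1.5) + (1)·(1.5) + (-3)·(-4.5) + (3)·(-0.5) + (2)·(0.5) + (-3)·(1.5)) / 5 = 10/5 = 2
  s[B,B] = ((1.5)·(1.5) + (1.5)·(1.5) + (-4.5)·(-4.5) + (-0.5)·(-0.5) + (0.5)·(0.5) + (1.5)·(1.5)) / 5 = 27.5/5 = 5.5
  Sample standard deviations s_i = √(s[i,i]):
  s(A) = √(6.4) = 2.5298
  s(B) = √(5.5) = 2.3452

Step 3 — r_{ij} = s_{ij} / (s_i · s_j):
  r[A,A] = 1 (diagonal).
  r[A,B] = 2 / (2.5298 · 2.3452) = 2 / 5.933 = 0.3371
  r[B,B] = 1 (diagonal).

R is symmetric with unit diagonal. Assembling:

R = [[1, 0.3371],
 [0.3371, 1]]


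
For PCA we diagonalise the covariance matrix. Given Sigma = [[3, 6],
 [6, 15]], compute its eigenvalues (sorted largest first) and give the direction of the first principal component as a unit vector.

Step 1 — characteristic polynomial of 2×2 Sigma:
  det(Sigma - λI) = λ² - trace · λ + det = 0.
  trace = 3 + 15 = 18, det = 3·15 - (6)² = 9.
Step 2 — discriminant:
  Δ = trace² - 4·det = 324 - 36 = 288.
Step 3 — eigenvalues:
  λ = (trace ± √Δ)/2 = (18 ± 16.9706)/2,
  λ_1 = 17.4853,  λ_2 = 0.5147.

Step 4 — unit eigenvector for λ_1: solve (Sigma - λ_1 I)v = 0. First row:
  (3 - 17.4853)·v_x + (6)·v_y = 0, i.e. (-14.4853)·v_x + (6)·v_y = 0,
  so v ∝ (b, λ_1 - a) = (6, 14.4853) = u.
  ||u|| = √((6)² + (14.4853)²) = √(245.8234) ≈ 15.6788,
  v_1 = u/||u|| ≈ (0.3827, 0.9239) (||v_1|| = 1).

λ_1 = 17.4853,  λ_2 = 0.5147;  v_1 ≈ (0.3827, 0.9239)


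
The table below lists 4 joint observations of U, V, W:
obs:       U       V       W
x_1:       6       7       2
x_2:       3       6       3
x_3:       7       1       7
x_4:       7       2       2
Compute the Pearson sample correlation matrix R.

Step 1 — column means:
  mean(U) = (6 + 3 + 7 + 7) / 4 = 23/4 = 5.75
  mean(V) = (7 + 6 + 1 + 2) / 4 = 16/4 = 4
  mean(W) = (2 + 3 + 7 + 2) / 4 = 14/4 = 3.5

Step 2 — sample variances and covariances s[i,j] = (1/(n-1)) · Σ_k (x_{k,i} - mean_i) · (x_{k,j} - mean_j), with n-1 = 3:
  s[U,U] = ((0.25)·(0.25) + (-2.75)·(-2.75) + (1.25)·(1.25) + (1.25)·(1.25)) / 3 = 10.75/3 = 3.5833
  s[U,V] = ((0.25)·(3) + (-2.75)·(2) + (1.25)·(-3) + (1.25)·(-2)) / 3 = -11/3 = -3.6667
  s[U,W] = ((0.25)·(-1.5) + (-2.75)·(-0.5) + (1.25)·(3.5) + (1.25)·(-1.5)) / 3 = 3.5/3 = 1.1667
  s[V,V] = ((3)·(3) + (2)·(2) + (-3)·(-3) + (-2)·(-2)) / 3 = 26/3 = 8.6667
  s[V,W] = ((3)·(-1.5) + (2)·(-0.5) + (-3)·(3.5) + (-2)·(-1.5)) / 3 = -13/3 = -4.3333
  s[W,W] = ((-1.5)·(-1.5) + (-0.5)·(-0.5) + (3.5)·(3.5) + (-1.5)·(-1.5)) / 3 = 17/3 = 5.6667
  Sample standard deviations s_i = √(s[i,i]):
  s(U) = √(3.5833) = 1.893
  s(V) = √(8.6667) = 2.9439
  s(W) = √(5.6667) = 2.3805

Step 3 — r_{ij} = s_{ij} / (s_i · s_j):
  r[U,U] = 1 (diagonal).
  r[U,V] = -3.6667 / (1.893 · 2.9439) = -3.6667 / 5.5728 = -0.658
  r[U,W] = 1.1667 / (1.893 · 2.3805) = 1.1667 / 4.5062 = 0.2589
  r[V,V] = 1 (diagonal).
  r[V,W] = -4.3333 / (2.9439 · 2.3805) = -4.3333 / 7.0079 = -0.6183
  r[W,W] = 1 (diagonal).

R is symmetric with unit diagonal. Assembling:

R = [[1, -0.658, 0.2589],
 [-0.658, 1, -0.6183],
 [0.2589, -0.6183, 1]]


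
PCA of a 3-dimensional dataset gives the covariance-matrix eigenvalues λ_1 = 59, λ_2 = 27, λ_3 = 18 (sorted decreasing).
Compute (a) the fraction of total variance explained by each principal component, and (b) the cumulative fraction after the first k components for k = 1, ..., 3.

Step 1 — total variance = trace(Sigma) = Σ λ_i = 59 + 27 + 18 = 104.

Step 2 — fraction explained by component i = λ_i / Σ λ:
  PC1: 59/104 = 0.5673
  PC2: 27/104 = 0.2596
  PC3: 18/104 = 0.1731

Step 3 — cumulative fraction after k components = (λ_1 + ... + λ_k) / Σ λ:
  k = 1: 59/104 = 0.5673
  k = 2: (59 + 27)/104 = 86/104 = 0.8269
  k = 3: (59 + 27 + 18)/104 = 104/104 = 1

Summary (fraction, with percent):

explained: PC1 0.5673 (56.73%), PC2 0.2596 (25.96%), PC3 0.1731 (17.31%);  cumulative: 0.5673, 0.8269, 1


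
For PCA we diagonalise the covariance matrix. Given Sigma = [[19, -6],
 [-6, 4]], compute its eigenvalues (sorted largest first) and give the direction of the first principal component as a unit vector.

Step 1 — characteristic polynomial of 2×2 Sigma:
  det(Sigma - λI) = λ² - trace · λ + det = 0.
  trace = 19 + 4 = 23, det = 19·4 - (-6)² = 40.
Step 2 — discriminant:
  Δ = trace² - 4·det = 529 - 160 = 369.
Step 3 — eigenvalues:
  λ = (trace ± √Δ)/2 = (23 ± 19.2094)/2,
  λ_1 = 21.1047,  λ_2 = 1.8953.

Step 4 — unit eigenvector for λ_1: solve (Sigma - λ_1 I)v = 0. First row:
  (19 - 21.1047)·v_x + (-6)·v_y = 0, i.e. (-2.1047)·v_x + (-6)·v_y = 0,
  so v ∝ (b, λ_1 - a) = (-6, 2.1047); multiply by -1 so the first entry is positive: u = (6, -2.1047).
  ||u|| = √((6)² + (-2.1047)²) = √(40.4297) ≈ 6.3584,
  v_1 = u/||u|| ≈ (0.9436, -0.331) (||v_1|| = 1).

λ_1 = 21.1047,  λ_2 = 1.8953;  v_1 ≈ (0.9436, -0.331)


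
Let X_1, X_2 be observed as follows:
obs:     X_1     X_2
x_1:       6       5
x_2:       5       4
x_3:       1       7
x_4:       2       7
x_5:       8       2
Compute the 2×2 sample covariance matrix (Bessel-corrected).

Step 1 — column means:
  mean(X_1) = (6 + 5 + 1 + 2 + 8) / 5 = 22/5 = 4.4
  mean(X_2) = (5 + 4 + 7 + 7 + 2) / 5 = 25/5 = 5

Step 2 — sample covariance S[i,j] = (1/(n-1)) · Σ_k (x_{k,i} - mean_i) · (x_{k,j} - mean_j), with n-1 = 4.
  S[X_1,X_1] = ((1.6)·(1.6) + (0.6)·(0.6) + (-3.4)·(-3.4) + (-2.4)·(-2.4) + (3.6)·(3.6)) / 4 = 33.2/4 = 8.3
  S[X_1,X_2] = ((1.6)·(0) + (0.6)·(-1) + (-3.4)·(2) + (-2.4)·(2) + (3.6)·(-3)) / 4 = -23/4 = -5.75
  S[X_2,X_2] = ((0)·(0) + (-1)·(-1) + (2)·(2) + (2)·(2) + (-3)·(-3)) / 4 = 18/4 = 4.5

S is symmetric (S[j,i] = S[i,j]). Assembling:

S = [[8.3, -5.75],
 [-5.75, 4.5]]


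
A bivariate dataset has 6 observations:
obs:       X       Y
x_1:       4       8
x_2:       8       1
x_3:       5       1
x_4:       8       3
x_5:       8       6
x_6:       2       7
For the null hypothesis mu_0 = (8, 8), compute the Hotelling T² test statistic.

Step 1 — sample mean vector:
  mean(X) = (4 + 8 + 5 + 8 + 8 + 2) / 6 = 35/6 = 5.8333
  mean(Y) = (8 + 1 + 1 + 3 + 6 + 7) / 6 = 26/6 = 4.3333
  x̄ = (5.8333, 4.3333),  deviation x̄ - mu_0 = (5.8333, 4.3333) - (8, 8) = (-2.1667, -3.6667).

Step 2 — sample covariance matrix, S[i,j] = (1/(n-1)) · Σ_k (x_{k,i} - mean_i) · (x_{k,j} - mean_j), divisor n-1 = 5:
  S[X,X] = ((-1.8333)·(-1.8333) + (2.1667)·(2.1667) + (-0.8333)·(-0.8333) + (2.1667)·(2.1667) + (2.1667)·(2.1667) + (-3.8333)·(-3.8333)) / 5 = 32.8333/5 = 6.5667
  S[X,Y] = ((-1.8333)·(3.6667) + (2.1667)·(-3.3333) + (-0.8333)·(-3.3333) + (2.1667)·(-1.3333) + (2.1667)·(1.6667) + (-3.8333)·(2.6667)) / 5 = -20.6667/5 = -4.1333
  S[Y,Y] = ((3.6667)·(3.6667) + (-3.3333)·(-3.3333) + (-3.3333)·(-3.3333) + (-1.3333)·(-1.3333) + (1.6667)·(1.6667) + (2.6667)·(2.6667)) / 5 = 47.3333/5 = 9.4667
  S = [[6.5667, -4.1333],
 [-4.1333, 9.4667]].

Step 3 — invert S. det(S) = 6.5667·9.4667 - (-4.1333)² = 45.08.
  S^{-1} = (1/det) · [[d, -b], [-b, a]] = [[0.21, 0.0917],
 [0.0917, 0.1457]].

Step 4 — quadratic form (x̄ - mu_0)^T · S^{-1} · (x̄ - mu_0):
  S^{-1} · (x̄ - mu_0) = (-0.7912, -0.7328),
  (x̄ - mu_0)^T · [...] = (-2.1667)·(-0.7912) + (-3.6667)·(-0.7328) = 4.4011.

Step 5 — scale by n: T² = 6 · 4.4011 = 26.4064.

T² ≈ 26.4064


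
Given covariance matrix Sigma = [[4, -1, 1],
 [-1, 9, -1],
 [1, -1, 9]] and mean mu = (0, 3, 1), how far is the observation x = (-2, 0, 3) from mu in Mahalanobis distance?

Step 1 — centre the observation: (x - mu) = (-2, -3, 2).

Step 2 — invert Sigma (cofactor / det for 3×3, or solve directly):
  Sigma^{-1} = [[0.2632, 0.0263, -0.0263],
 [0.0263, 0.1151, 0.0099],
 [-0.0263, 0.0099, 0.1151]].

Step 3 — form the quadratic (x - mu)^T · Sigma^{-1} · (x - mu):
  Sigma^{-1} · (x - mu) = (-0.6579, -0.3783, 0.2533).
  (x - mu)^T · [Sigma^{-1} · (x - mu)] = (-2)·(-0.6579) + (-3)·(-0.3783) + (2)·(0.2533) = 2.9572.

Step 4 — take square root: d = √(2.9572) ≈ 1.7197.

d(x, mu) = √(2.9572) ≈ 1.7197


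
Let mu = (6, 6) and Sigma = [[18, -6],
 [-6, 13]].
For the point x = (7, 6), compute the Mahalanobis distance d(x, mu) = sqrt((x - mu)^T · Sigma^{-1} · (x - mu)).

Step 1 — centre the observation: (x - mu) = (1, 0).

Step 2 — invert Sigma. det(Sigma) = 18·13 - (-6)² = 198.
  Sigma^{-1} = (1/det) · [[d, -b], [-b, a]] = [[0.0657, 0.0303],
 [0.0303, 0.0909]].

Step 3 — form the quadratic (x - mu)^T · Sigma^{-1} · (x - mu):
  Sigma^{-1} · (x - mu) = (0.0657, 0.0303).
  (x - mu)^T · [Sigma^{-1} · (x - mu)] = (1)·(0.0657) + (0)·(0.0303) = 0.0657.

Step 4 — take square root: d = √(0.0657) ≈ 0.2562.

d(x, mu) = √(0.0657) ≈ 0.2562


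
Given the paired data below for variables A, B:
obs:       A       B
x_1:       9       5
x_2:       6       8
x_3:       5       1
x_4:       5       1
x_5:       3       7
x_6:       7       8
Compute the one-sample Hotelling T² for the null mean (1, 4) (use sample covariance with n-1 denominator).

Step 1 — sample mean vector:
  mean(A) = (9 + 6 + 5 + 5 + 3 + 7) / 6 = 35/6 = 5.8333
  mean(B) = (5 + 8 + 1 + 1 + 7 + 8) / 6 = 30/6 = 5
  x̄ = (5.8333, 5),  deviation x̄ - mu_0 = (5.8333, 5) - (1, 4) = (4.8333, 1).

Step 2 — sample covariance matrix, S[i,j] = (1/(n-1)) · Σ_k (x_{k,i} - mean_i) · (x_{k,j} - mean_j), divisor n-1 = 5:
  S[A,A] = ((3.1667)·(3.1667) + (0.1667)·(0.1667) + (-0.8333)·(-0.8333) + (-0.8333)·(-0.8333) + (-2.8333)·(-2.8333) + (1.1667)·(1.1667)) / 5 = 20.8333/5 = 4.1667
  S[A,B] = ((3.1667)·(0) + (0.1667)·(3) + (-0.8333)·(-4) + (-0.8333)·(-4) + (-2.8333)·(2) + (1.1667)·(3)) / 5 = 5/5 = 1
  S[B,B] = ((0)·(0) + (3)·(3) + (-4)·(-4) + (-4)·(-4) + (2)·(2) + (3)·(3)) / 5 = 54/5 = 10.8
  S = [[4.1667, 1],
 [1, 10.8]].

Step 3 — invert S. det(S) = 4.1667·10.8 - (1)² = 44.
  S^{-1} = (1/det) · [[d, -b], [-b, a]] = [[0.2455, -0.0227],
 [-0.0227, 0.0947]].

Step 4 — quadratic form (x̄ - mu_0)^T · S^{-1} · (x̄ - mu_0):
  S^{-1} · (x̄ - mu_0) = (1.1636, -0.0152),
  (x̄ - mu_0)^T · [...] = (4.8333)·(1.1636) + (1)·(-0.0152) = 5.6091.

Step 5 — scale by n: T² = 6 · 5.6091 = 33.6545.

T² ≈ 33.6545


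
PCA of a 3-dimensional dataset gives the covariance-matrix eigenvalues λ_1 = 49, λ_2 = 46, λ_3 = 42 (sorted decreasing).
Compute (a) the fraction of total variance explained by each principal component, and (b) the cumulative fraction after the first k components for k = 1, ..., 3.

Step 1 — total variance = trace(Sigma) = Σ λ_i = 49 + 46 + 42 = 137.

Step 2 — fraction explained by component i = λ_i / Σ λ:
  PC1: 49/137 = 0.3577
  PC2: 46/137 = 0.3358
  PC3: 42/137 = 0.3066

Step 3 — cumulative fraction after k components = (λ_1 + ... + λ_k) / Σ λ:
  k = 1: 49/137 = 0.3577
  k = 2: (49 + 46)/137 = 95/137 = 0.6934
  k = 3: (49 + 46 + 42)/137 = 137/137 = 1

Summary (fraction, with percent):

explained: PC1 0.3577 (35.77%), PC2 0.3358 (33.58%), PC3 0.3066 (30.66%);  cumulative: 0.3577, 0.6934, 1


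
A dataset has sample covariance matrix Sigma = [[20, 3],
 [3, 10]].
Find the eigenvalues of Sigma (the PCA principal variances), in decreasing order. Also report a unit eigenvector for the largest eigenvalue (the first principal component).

Step 1 — characteristic polynomial of 2×2 Sigma:
  det(Sigma - λI) = λ² - trace · λ + det = 0.
  trace = 20 + 10 = 30, det = 20·10 - (3)² = 191.
Step 2 — discriminant:
  Δ = trace² - 4·det = 900 - 764 = 136.
Step 3 — eigenvalues:
  λ = (trace ± √Δ)/2 = (30 ± 11.6619)/2,
  λ_1 = 20.831,  λ_2 = 9.169.

Step 4 — unit eigenvector for λ_1: solve (Sigma - λ_1 I)v = 0. First row:
  (20 - 20.831)·v_x + (3)·v_y = 0, i.e. (-0.831)·v_x + (3)·v_y = 0,
  so v ∝ (b, λ_1 - a) = (3, 0.831) = u.
  ||u|| = √((3)² + (0.831)²) = √(9.6905) ≈ 3.113,
  v_1 = u/||u|| ≈ (0.9637, 0.2669) (||v_1|| = 1).

λ_1 = 20.831,  λ_2 = 9.169;  v_1 ≈ (0.9637, 0.2669)


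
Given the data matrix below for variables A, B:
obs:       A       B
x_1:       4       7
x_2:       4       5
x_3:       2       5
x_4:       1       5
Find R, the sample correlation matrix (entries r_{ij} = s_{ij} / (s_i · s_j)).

Step 1 — column means:
  mean(A) = (4 + 4 + 2 + 1) / 4 = 11/4 = 2.75
  mean(B) = (7 + 5 + 5 + 5) / 4 = 22/4 = 5.5

Step 2 — sample variances and covariances s[i,j] = (1/(n-1)) · Σ_k (x_{k,i} - mean_i) · (x_{k,j} - mean_j), with n-1 = 3:
  s[A,A] = ((1.25)·(1.25) + (1.25)·(1.25) + (-0.75)·(-0.75) + (-1.75)·(-1.75)) / 3 = 6.75/3 = 2.25
  s[A,B] = ((1.25)·(1.5) + (1.25)·(-0.5) + (-0.75)·(-0.5) + (-1.75)·(-0.5)) / 3 = 2.5/3 = 0.8333
  s[B,B] = ((1.5)·(1.5) + (-0.5)·(-0.5) + (-0.5)·(-0.5) + (-0.5)·(-0.5)) / 3 = 3/3 = 1
  Sample standard deviations s_i = √(s[i,i]):
  s(A) = √(2.25) = 1.5
  s(B) = √(1) = 1

Step 3 — r_{ij} = s_{ij} / (s_i · s_j):
  r[A,A] = 1 (diagonal).
  r[A,B] = 0.8333 / (1.5 · 1) = 0.8333 / 1.5 = 0.5556
  r[B,B] = 1 (diagonal).

R is symmetric with unit diagonal. Assembling:

R = [[1, 0.5556],
 [0.5556, 1]]


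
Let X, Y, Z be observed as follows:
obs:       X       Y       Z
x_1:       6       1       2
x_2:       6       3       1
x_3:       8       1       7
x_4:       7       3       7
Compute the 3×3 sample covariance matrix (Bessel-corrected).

Step 1 — column means:
  mean(X) = (6 + 6 + 8 + 7) / 4 = 27/4 = 6.75
  mean(Y) = (1 + 3 + 1 + 3) / 4 = 8/4 = 2
  mean(Z) = (2 + 1 + 7 + 7) / 4 = 17/4 = 4.25

Step 2 — sample covariance S[i,j] = (1/(n-1)) · Σ_k (x_{k,i} - mean_i) · (x_{k,j} - mean_j), with n-1 = 3.
  S[X,X] = ((-0.75)·(-0.75) + (-0.75)·(-0.75) + (1.25)·(1.25) + (0.25)·(0.25)) / 3 = 2.75/3 = 0.9167
  S[X,Y] = ((-0.75)·(-1) + (-0.75)·(1) + (1.25)·(-1) + (0.25)·(1)) / 3 = -1/3 = -0.3333
  S[X,Z] = ((-0.75)·(-2.25) + (-0.75)·(-3.25) + (1.25)·(2.75) + (0.25)·(2.75)) / 3 = 8.25/3 = 2.75
  S[Y,Y] = ((-1)·(-1) + (1)·(1) + (-1)·(-1) + (1)·(1)) / 3 = 4/3 = 1.3333
  S[Y,Z] = ((-1)·(-2.25) + (1)·(-3.25) + (-1)·(2.75) + (1)·(2.75)) / 3 = -1/3 = -0.3333
  S[Z,Z] = ((-2.25)·(-2.25) + (-3.25)·(-3.25) + (2.75)·(2.75) + (2.75)·(2.75)) / 3 = 30.75/3 = 10.25

S is symmetric (S[j,i] = S[i,j]). Assembling:

S = [[0.9167, -0.3333, 2.75],
 [-0.3333, 1.3333, -0.3333],
 [2.75, -0.3333, 10.25]]


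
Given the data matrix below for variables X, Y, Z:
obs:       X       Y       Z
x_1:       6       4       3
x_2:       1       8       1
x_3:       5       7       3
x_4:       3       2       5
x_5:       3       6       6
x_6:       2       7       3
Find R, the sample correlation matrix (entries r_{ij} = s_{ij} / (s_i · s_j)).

Step 1 — column means:
  mean(X) = (6 + 1 + 5 + 3 + 3 + 2) / 6 = 20/6 = 3.3333
  mean(Y) = (4 + 8 + 7 + 2 + 6 + 7) / 6 = 34/6 = 5.6667
  mean(Z) = (3 + 1 + 3 + 5 + 6 + 3) / 6 = 21/6 = 3.5

Step 2 — sample variances and covariances s[i,j] = (1/(n-1)) · Σ_k (x_{k,i} - mean_i) · (x_{k,j} - mean_j), with n-1 = 5:
  s[X,X] = ((2.6667)·(2.6667) + (-2.3333)·(-2.3333) + (1.6667)·(1.6667) + (-0.3333)·(-0.3333) + (-0.3333)·(-0.3333) + (-1.3333)·(-1.3333)) / 5 = 17.3333/5 = 3.4667
  s[X,Y] = ((2.6667)·(-1.6667) + (-2.3333)·(2.3333) + (1.6667)·(1.3333) + (-0.3333)·(-3.6667) + (-0.3333)·(0.3333) + (-1.3333)·(1.3333)) / 5 = -8.3333/5 = -1.6667
  s[X,Z] = ((2.6667)·(-0.5) + (-2.3333)·(-2.5) + (1.6667)·(-0.5) + (-0.3333)·(1.5) + (-0.3333)·(2.5) + (-1.3333)·(-0.5)) / 5 = 3/5 = 0.6
  s[Y,Y] = ((-1.6667)·(-1.6667) + (2.3333)·(2.3333) + (1.3333)·(1.3333) + (-3.6667)·(-3.6667) + (0.3333)·(0.3333) + (1.3333)·(1.3333)) / 5 = 25.3333/5 = 5.0667
  s[Y,Z] = ((-1.6667)·(-0.5) + (2.3333)·(-2.5) + (1.3333)·(-0.5) + (-3.6667)·(1.5) + (0.3333)·(2.5) + (1.3333)·(-0.5)) / 5 = -11/5 = -2.2
  s[Z,Z] = ((-0.5)·(-0.5) + (-2.5)·(-2.5) + (-0.5)·(-0.5) + (1.5)·(1.5) + (2.5)·(2.5) + (-0.5)·(-0.5)) / 5 = 15.5/5 = 3.1
  Sample standard deviations s_i = √(s[i,i]):
  s(X) = √(3.4667) = 1.8619
  s(Y) = √(5.0667) = 2.2509
  s(Z) = √(3.1) = 1.7607

Step 3 — r_{ij} = s_{ij} / (s_i · s_j):
  r[X,X] = 1 (diagonal).
  r[X,Y] = -1.6667 / (1.8619 · 2.2509) = -1.6667 / 4.191 = -0.3977
  r[X,Z] = 0.6 / (1.8619 · 1.7607) = 0.6 / 3.2782 = 0.183
  r[Y,Y] = 1 (diagonal).
  r[Y,Z] = -2.2 / (2.2509 · 1.7607) = -2.2 / 3.9632 = -0.5551
  r[Z,Z] = 1 (diagonal).

R is symmetric with unit diagonal. Assembling:

R = [[1, -0.3977, 0.183],
 [-0.3977, 1, -0.5551],
 [0.183, -0.5551, 1]]


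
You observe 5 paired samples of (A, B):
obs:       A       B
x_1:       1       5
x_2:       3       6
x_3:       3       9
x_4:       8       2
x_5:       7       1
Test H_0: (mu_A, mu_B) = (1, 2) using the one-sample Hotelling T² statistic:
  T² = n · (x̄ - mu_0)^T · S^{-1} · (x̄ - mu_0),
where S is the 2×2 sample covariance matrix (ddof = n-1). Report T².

Step 1 — sample mean vector:
  mean(A) = (1 + 3 + 3 + 8 + 7) / 5 = 22/5 = 4.4
  mean(B) = (5 + 6 + 9 + 2 + 1) / 5 = 23/5 = 4.6
  x̄ = (4.4, 4.6),  deviation x̄ - mu_0 = (4.4, 4.6) - (1, 2) = (3.4, 2.6).

Step 2 — sample covariance matrix, S[i,j] = (1/(n-1)) · Σ_k (x_{k,i} - mean_i) · (x_{k,j} - mean_j), divisor n-1 = 4:
  S[A,A] = ((-3.4)·(-3.4) + (-1.4)·(-1.4) + (-1.4)·(-1.4) + (3.6)·(3.6) + (2.6)·(2.6)) / 4 = 35.2/4 = 8.8
  S[A,B] = ((-3.4)·(0.4) + (-1.4)·(1.4) + (-1.4)·(4.4) + (3.6)·(-2.6) + (2.6)·(-3.6)) / 4 = -28.2/4 = -7.05
  S[B,B] = ((0.4)·(0.4) + (1.4)·(1.4) + (4.4)·(4.4) + (-2.6)·(-2.6) + (-3.6)·(-3.6)) / 4 = 41.2/4 = 10.3
  S = [[8.8, -7.05],
 [-7.05, 10.3]].

Step 3 — invert S. det(S) = 8.8·10.3 - (-7.05)² = 40.9375.
  S^{-1} = (1/det) · [[d, -b], [-b, a]] = [[0.2516, 0.1722],
 [0.1722, 0.215]].

Step 4 — quadratic form (x̄ - mu_0)^T · S^{-1} · (x̄ - mu_0):
  S^{-1} · (x̄ - mu_0) = (1.3032, 1.1444),
  (x̄ - mu_0)^T · [...] = (3.4)·(1.3032) + (2.6)·(1.1444) = 7.4064.

Step 5 — scale by n: T² = 5 · 7.4064 = 37.0321.

T² ≈ 37.0321


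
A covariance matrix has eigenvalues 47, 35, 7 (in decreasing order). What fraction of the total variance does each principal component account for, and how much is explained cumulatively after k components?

Step 1 — total variance = trace(Sigma) = Σ λ_i = 47 + 35 + 7 = 89.

Step 2 — fraction explained by component i = λ_i / Σ λ:
  PC1: 47/89 = 0.5281
  PC2: 35/89 = 0.3933
  PC3: 7/89 = 0.0787

Step 3 — cumulative fraction after k components = (λ_1 + ... + λ_k) / Σ λ:
  k = 1: 47/89 = 0.5281
  k = 2: (47 + 35)/89 = 82/89 = 0.9213
  k = 3: (47 + 35 + 7)/89 = 89/89 = 1

Summary (fraction, with percent):

explained: PC1 0.5281 (52.81%), PC2 0.3933 (39.33%), PC3 0.0787 (7.87%);  cumulative: 0.5281, 0.9213, 1


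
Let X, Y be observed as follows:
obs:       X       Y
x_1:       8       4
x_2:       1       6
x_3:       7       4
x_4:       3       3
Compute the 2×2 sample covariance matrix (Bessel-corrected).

Step 1 — column means:
  mean(X) = (8 + 1 + 7 + 3) / 4 = 19/4 = 4.75
  mean(Y) = (4 + 6 + 4 + 3) / 4 = 17/4 = 4.25

Step 2 — sample covariance S[i,j] = (1/(n-1)) · Σ_k (x_{k,i} - mean_i) · (x_{k,j} - mean_j), with n-1 = 3.
  S[X,X] = ((3.25)·(3.25) + (-3.75)·(-3.75) + (2.25)·(2.25) + (-1.75)·(-1.75)) / 3 = 32.75/3 = 10.9167
  S[X,Y] = ((3.25)·(-0.25) + (-3.75)·(1.75) + (2.25)·(-0.25) + (-1.75)·(-1.25)) / 3 = -5.75/3 = -1.9167
  S[Y,Y] = ((-0.25)·(-0.25) + (1.75)·(1.75) + (-0.25)·(-0.25) + (-1.25)·(-1.25)) / 3 = 4.75/3 = 1.5833

S is symmetric (S[j,i] = S[i,j]). Assembling:

S = [[10.9167, -1.9167],
 [-1.9167, 1.5833]]


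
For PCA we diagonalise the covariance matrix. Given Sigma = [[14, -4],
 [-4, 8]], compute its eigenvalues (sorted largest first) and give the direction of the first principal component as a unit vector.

Step 1 — characteristic polynomial of 2×2 Sigma:
  det(Sigma - λI) = λ² - trace · λ + det = 0.
  trace = 14 + 8 = 22, det = 14·8 - (-4)² = 96.
Step 2 — discriminant:
  Δ = trace² - 4·det = 484 - 384 = 100.
Step 3 — eigenvalues:
  λ = (trace ± √Δ)/2 = (22 ± 10)/2,
  λ_1 = 16,  λ_2 = 6.

Step 4 — unit eigenvector for λ_1: solve (Sigma - λ_1 I)v = 0. First row:
  (14 - 16)·v_x + (-4)·v_y = 0, i.e. (-2)·v_x + (-4)·v_y = 0,
  so v ∝ (b, λ_1 - a) = (-4, 2); multiply by -1 so the first entry is positive: u = (4, -2).
  ||u|| = √((4)² + (-2)²) = √(20) ≈ 4.4721,
  v_1 = u/||u|| ≈ (0.8944, -0.4472) (||v_1|| = 1).

λ_1 = 16,  λ_2 = 6;  v_1 ≈ (0.8944, -0.4472)


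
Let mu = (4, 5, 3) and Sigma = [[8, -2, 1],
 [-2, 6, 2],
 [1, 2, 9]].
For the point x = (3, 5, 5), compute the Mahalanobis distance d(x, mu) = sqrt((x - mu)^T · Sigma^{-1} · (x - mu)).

Step 1 — centre the observation: (x - mu) = (-1, 0, 2).

Step 2 — invert Sigma (cofactor / det for 3×3, or solve directly):
  Sigma^{-1} = [[0.1429, 0.0571, -0.0286],
 [0.0571, 0.2029, -0.0514],
 [-0.0286, -0.0514, 0.1257]].

Step 3 — form the quadratic (x - mu)^T · Sigma^{-1} · (x - mu):
  Sigma^{-1} · (x - mu) = (-0.2, -0.16, 0.28).
  (x - mu)^T · [Sigma^{-1} · (x - mu)] = (-1)·(-0.2) + (0)·(-0.16) + (2)·(0.28) = 0.76.

Step 4 — take square root: d = √(0.76) ≈ 0.8718.

d(x, mu) = √(0.76) ≈ 0.8718


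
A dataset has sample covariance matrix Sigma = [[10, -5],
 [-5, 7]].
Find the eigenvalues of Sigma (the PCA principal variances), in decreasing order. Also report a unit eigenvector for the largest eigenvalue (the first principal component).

Step 1 — characteristic polynomial of 2×2 Sigma:
  det(Sigma - λI) = λ² - trace · λ + det = 0.
  trace = 10 + 7 = 17, det = 10·7 - (-5)² = 45.
Step 2 — discriminant:
  Δ = trace² - 4·det = 289 - 180 = 109.
Step 3 — eigenvalues:
  λ = (trace ± √Δ)/2 = (17 ± 10.4403)/2,
  λ_1 = 13.7202,  λ_2 = 3.2798.

Step 4 — unit eigenvector for λ_1: solve (Sigma - λ_1 I)v = 0. First row:
  (10 - 13.7202)·v_x + (-5)·v_y = 0, i.e. (-3.7202)·v_x + (-5)·v_y = 0,
  so v ∝ (b, λ_1 - a) = (-5, 3.7202); multiply by -1 so the first entry is positive: u = (5, -3.7202).
  ||u|| = √((5)² + (-3.7202)²) = √(38.8395) ≈ 6.2321,
  v_1 = u/||u|| ≈ (0.8023, -0.5969) (||v_1|| = 1).

λ_1 = 13.7202,  λ_2 = 3.2798;  v_1 ≈ (0.8023, -0.5969)


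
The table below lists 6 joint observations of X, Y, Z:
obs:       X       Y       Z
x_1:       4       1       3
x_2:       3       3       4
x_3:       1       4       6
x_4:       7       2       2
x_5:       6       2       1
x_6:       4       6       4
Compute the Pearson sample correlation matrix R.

Step 1 — column means:
  mean(X) = (4 + 3 + 1 + 7 + 6 + 4) / 6 = 25/6 = 4.1667
  mean(Y) = (1 + 3 + 4 + 2 + 2 + 6) / 6 = 18/6 = 3
  mean(Z) = (3 + 4 + 6 + 2 + 1 + 4) / 6 = 20/6 = 3.3333

Step 2 — sample variances and covariances s[i,j] = (1/(n-1)) · Σ_k (x_{k,i} - mean_i) · (x_{k,j} - mean_j), with n-1 = 5:
  s[X,X] = ((-0.1667)·(-0.1667) + (-1.1667)·(-1.1667) + (-3.1667)·(-3.1667) + (2.8333)·(2.8333) + (1.8333)·(1.8333) + (-0.1667)·(-0.1667)) / 5 = 22.8333/5 = 4.5667
  s[X,Y] = ((-0.1667)·(-2) + (-1.1667)·(0) + (-3.1667)·(1) + (2.8333)·(-1) + (1.8333)·(-1) + (-0.1667)·(3)) / 5 = -8/5 = -1.6
  s[X,Z] = ((-0.1667)·(-0.3333) + (-1.1667)·(0.6667) + (-3.1667)·(2.6667) + (2.8333)·(-1.3333) + (1.8333)·(-2.3333) + (-0.1667)·(0.6667)) / 5 = -17.3333/5 = -3.4667
  s[Y,Y] = ((-2)·(-2) + (0)·(0) + (1)·(1) + (-1)·(-1) + (-1)·(-1) + (3)·(3)) / 5 = 16/5 = 3.2
  s[Y,Z] = ((-2)·(-0.3333) + (0)·(0.6667) + (1)·(2.6667) + (-1)·(-1.3333) + (-1)·(-2.3333) + (3)·(0.6667)) / 5 = 9/5 = 1.8
  s[Z,Z] = ((-0.3333)·(-0.3333) + (0.6667)·(0.6667) + (2.6667)·(2.6667) + (-1.3333)·(-1.3333) + (-2.3333)·(-2.3333) + (0.6667)·(0.6667)) / 5 = 15.3333/5 = 3.0667
  Sample standard deviations s_i = √(s[i,i]):
  s(X) = √(4.5667) = 2.137
  s(Y) = √(3.2) = 1.7889
  s(Z) = √(3.0667) = 1.7512

Step 3 — r_{ij} = s_{ij} / (s_i · s_j):
  r[X,X] = 1 (diagonal).
  r[X,Y] = -1.6 / (2.137 · 1.7889) = -1.6 / 3.8227 = -0.4185
  r[X,Z] = -3.4667 / (2.137 · 1.7512) = -3.4667 / 3.7423 = -0.9264
  r[Y,Y] = 1 (diagonal).
  r[Y,Z] = 1.8 / (1.7889 · 1.7512) = 1.8 / 3.1326 = 0.5746
  r[Z,Z] = 1 (diagonal).

R is symmetric with unit diagonal. Assembling:

R = [[1, -0.4185, -0.9264],
 [-0.4185, 1, 0.5746],
 [-0.9264, 0.5746, 1]]


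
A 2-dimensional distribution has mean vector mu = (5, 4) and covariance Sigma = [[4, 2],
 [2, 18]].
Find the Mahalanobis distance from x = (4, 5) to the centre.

Step 1 — centre the observation: (x - mu) = (-1, 1).

Step 2 — invert Sigma. det(Sigma) = 4·18 - (2)² = 68.
  Sigma^{-1} = (1/det) · [[d, -b], [-b, a]] = [[0.2647, -0.0294],
 [-0.0294, 0.0588]].

Step 3 — form the quadratic (x - mu)^T · Sigma^{-1} · (x - mu):
  Sigma^{-1} · (x - mu) = (-0.2941, 0.0882).
  (x - mu)^T · [Sigma^{-1} · (x - mu)] = (-1)·(-0.2941) + (1)·(0.0882) = 0.3824.

Step 4 — take square root: d = √(0.3824) ≈ 0.6183.

d(x, mu) = √(0.3824) ≈ 0.6183


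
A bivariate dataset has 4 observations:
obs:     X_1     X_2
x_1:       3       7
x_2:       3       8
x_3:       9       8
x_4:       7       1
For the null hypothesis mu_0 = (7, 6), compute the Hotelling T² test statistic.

Step 1 — sample mean vector:
  mean(X_1) = (3 + 3 + 9 + 7) / 4 = 22/4 = 5.5
  mean(X_2) = (7 + 8 + 8 + 1) / 4 = 24/4 = 6
  x̄ = (5.5, 6),  deviation x̄ - mu_0 = (5.5, 6) - (7, 6) = (-1.5, 0).

Step 2 — sample covariance matrix, S[i,j] = (1/(n-1)) · Σ_k (x_{k,i} - mean_i) · (x_{k,j} - mean_j), divisor n-1 = 3:
  S[X_1,X_1] = ((-2.5)·(-2.5) + (-2.5)·(-2.5) + (3.5)·(3.5) + (1.5)·(1.5)) / 3 = 27/3 = 9
  S[X_1,X_2] = ((-2.5)·(1) + (-2.5)·(2) + (3.5)·(2) + (1.5)·(-5)) / 3 = -8/3 = -2.6667
  S[X_2,X_2] = ((1)·(1) + (2)·(2) + (2)·(2) + (-5)·(-5)) / 3 = 34/3 = 11.3333
  S = [[9, -2.6667],
 [-2.6667, 11.3333]].

Step 3 — invert S. det(S) = 9·11.3333 - (-2.6667)² = 94.8889.
  S^{-1} = (1/det) · [[d, -b], [-b, a]] = [[0.1194, 0.0281],
 [0.0281, 0.0948]].

Step 4 — quadratic form (x̄ - mu_0)^T · S^{-1} · (x̄ - mu_0):
  S^{-1} · (x̄ - mu_0) = (-0.1792, -0.0422),
  (x̄ - mu_0)^T · [...] = (-1.5)·(-0.1792) + (0)·(-0.0422) = 0.2687.

Step 5 — scale by n: T² = 4 · 0.2687 = 1.0749.

T² ≈ 1.0749


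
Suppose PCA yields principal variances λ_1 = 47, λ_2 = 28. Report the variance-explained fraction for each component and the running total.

Step 1 — total variance = trace(Sigma) = Σ λ_i = 47 + 28 = 75.

Step 2 — fraction explained by component i = λ_i / Σ λ:
  PC1: 47/75 = 0.6267
  PC2: 28/75 = 0.3733

Step 3 — cumulative fraction after k components = (λ_1 + ... + λ_k) / Σ λ:
  k = 1: 47/75 = 0.6267
  k = 2: (47 + 28)/75 = 75/75 = 1

Summary (fraction, with percent):

explained: PC1 0.6267 (62.67%), PC2 0.3733 (37.33%);  cumulative: 0.6267, 1


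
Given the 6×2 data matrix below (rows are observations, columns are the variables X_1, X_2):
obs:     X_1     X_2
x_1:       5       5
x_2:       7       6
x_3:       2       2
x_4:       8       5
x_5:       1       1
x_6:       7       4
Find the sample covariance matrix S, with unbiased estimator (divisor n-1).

Step 1 — column means:
  mean(X_1) = (5 + 7 + 2 + 8 + 1 + 7) / 6 = 30/6 = 5
  mean(X_2) = (5 + 6 + 2 + 5 + 1 + 4) / 6 = 23/6 = 3.8333

Step 2 — sample covariance S[i,j] = (1/(n-1)) · Σ_k (x_{k,i} - mean_i) · (x_{k,j} - mean_j), with n-1 = 5.
  S[X_1,X_1] = ((0)·(0) + (2)·(2) + (-3)·(-3) + (3)·(3) + (-4)·(-4) + (2)·(2)) / 5 = 42/5 = 8.4
  S[X_1,X_2] = ((0)·(1.1667) + (2)·(2.1667) + (-3)·(-1.8333) + (3)·(1.1667) + (-4)·(-2.8333) + (2)·(0.1667)) / 5 = 25/5 = 5
  S[X_2,X_2] = ((1.1667)·(1.1667) + (2.1667)·(2.1667) + (-1.8333)·(-1.8333) + (1.1667)·(1.1667) + (-2.8333)·(-2.8333) + (0.1667)·(0.1667)) / 5 = 18.8333/5 = 3.7667

S is symmetric (S[j,i] = S[i,j]). Assembling:

S = [[8.4, 5],
 [5, 3.7667]]


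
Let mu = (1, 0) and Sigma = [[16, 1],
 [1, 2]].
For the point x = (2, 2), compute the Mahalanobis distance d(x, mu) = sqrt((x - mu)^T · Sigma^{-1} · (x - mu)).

Step 1 — centre the observation: (x - mu) = (1, 2).

Step 2 — invert Sigma. det(Sigma) = 16·2 - (1)² = 31.
  Sigma^{-1} = (1/det) · [[d, -b], [-b, a]] = [[0.0645, -0.0323],
 [-0.0323, 0.5161]].

Step 3 — form the quadratic (x - mu)^T · Sigma^{-1} · (x - mu):
  Sigma^{-1} · (x - mu) = (0, 1).
  (x - mu)^T · [Sigma^{-1} · (x - mu)] = (1)·(0) + (2)·(1) = 2.

Step 4 — take square root: d = √(2) ≈ 1.4142.

d(x, mu) = √(2) ≈ 1.4142


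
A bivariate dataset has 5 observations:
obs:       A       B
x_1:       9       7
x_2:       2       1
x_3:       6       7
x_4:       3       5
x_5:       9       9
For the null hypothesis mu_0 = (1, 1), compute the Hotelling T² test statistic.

Step 1 — sample mean vector:
  mean(A) = (9 + 2 + 6 + 3 + 9) / 5 = 29/5 = 5.8
  mean(B) = (7 + 1 + 7 + 5 + 9) / 5 = 29/5 = 5.8
  x̄ = (5.8, 5.8),  deviation x̄ - mu_0 = (5.8, 5.8) - (1, 1) = (4.8, 4.8).

Step 2 — sample covariance matrix, S[i,j] = (1/(n-1)) · Σ_k (x_{k,i} - mean_i) · (x_{k,j} - mean_j), divisor n-1 = 4:
  S[A,A] = ((3.2)·(3.2) + (-3.8)·(-3.8) + (0.2)·(0.2) + (-2.8)·(-2.8) + (3.2)·(3.2)) / 4 = 42.8/4 = 10.7
  S[A,B] = ((3.2)·(1.2) + (-3.8)·(-4.8) + (0.2)·(1.2) + (-2.8)·(-0.8) + (3.2)·(3.2)) / 4 = 34.8/4 = 8.7
  S[B,B] = ((1.2)·(1.2) + (-4.8)·(-4.8) + (1.2)·(1.2) + (-0.8)·(-0.8) + (3.2)·(3.2)) / 4 = 36.8/4 = 9.2
  S = [[10.7, 8.7],
 [8.7, 9.2]].

Step 3 — invert S. det(S) = 10.7·9.2 - (8.7)² = 22.75.
  S^{-1} = (1/det) · [[d, -b], [-b, a]] = [[0.4044, -0.3824],
 [-0.3824, 0.4703]].

Step 4 — quadratic form (x̄ - mu_0)^T · S^{-1} · (x̄ - mu_0):
  S^{-1} · (x̄ - mu_0) = (0.1055, 0.422),
  (x̄ - mu_0)^T · [...] = (4.8)·(0.1055) + (4.8)·(0.422) = 2.5319.

Step 5 — scale by n: T² = 5 · 2.5319 = 12.6593.

T² ≈ 12.6593


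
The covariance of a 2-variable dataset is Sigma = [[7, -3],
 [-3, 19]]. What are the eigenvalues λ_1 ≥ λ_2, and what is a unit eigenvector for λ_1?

Step 1 — characteristic polynomial of 2×2 Sigma:
  det(Sigma - λI) = λ² - trace · λ + det = 0.
  trace = 7 + 19 = 26, det = 7·19 - (-3)² = 124.
Step 2 — discriminant:
  Δ = trace² - 4·det = 676 - 496 = 180.
Step 3 — eigenvalues:
  λ = (trace ± √Δ)/2 = (26 ± 13.4164)/2,
  λ_1 = 19.7082,  λ_2 = 6.2918.

Step 4 — unit eigenvector for λ_1: solve (Sigma - λ_1 I)v = 0. First row:
  (7 - 19.7082)·v_x + (-3)·v_y = 0, i.e. (-12.7082)·v_x + (-3)·v_y = 0,
  so v ∝ (b, λ_1 - a) = (-3, 12.7082); multiply by -1 so the first entry is positive: u = (3, -12.7082).
  ||u|| = √((3)² + (-12.7082)²) = √(170.4984) ≈ 13.0575,
  v_1 = u/||u|| ≈ (0.2298, -0.9732) (||v_1|| = 1).

λ_1 = 19.7082,  λ_2 = 6.2918;  v_1 ≈ (0.2298, -0.9732)


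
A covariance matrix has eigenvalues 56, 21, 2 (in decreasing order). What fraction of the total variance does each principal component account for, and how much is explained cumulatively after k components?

Step 1 — total variance = trace(Sigma) = Σ λ_i = 56 + 21 + 2 = 79.

Step 2 — fraction explained by component i = λ_i / Σ λ:
  PC1: 56/79 = 0.7089
  PC2: 21/79 = 0.2658
  PC3: 2/79 = 0.0253

Step 3 — cumulative fraction after k components = (λ_1 + ... + λ_k) / Σ λ:
  k = 1: 56/79 = 0.7089
  k = 2: (56 + 21)/79 = 77/79 = 0.9747
  k = 3: (56 + 21 + 2)/79 = 79/79 = 1

Summary (fraction, with percent):

explained: PC1 0.7089 (70.89%), PC2 0.2658 (26.58%), PC3 0.0253 (2.53%);  cumulative: 0.7089, 0.9747, 1


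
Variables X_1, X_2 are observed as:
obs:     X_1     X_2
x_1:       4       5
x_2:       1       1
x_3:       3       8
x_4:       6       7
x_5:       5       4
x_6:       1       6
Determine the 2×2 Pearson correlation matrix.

Step 1 — column means:
  mean(X_1) = (4 + 1 + 3 + 6 + 5 + 1) / 6 = 20/6 = 3.3333
  mean(X_2) = (5 + 1 + 8 + 7 + 4 + 6) / 6 = 31/6 = 5.1667

Step 2 — sample variances and covariances s[i,j] = (1/(n-1)) · Σ_k (x_{k,i} - mean_i) · (x_{k,j} - mean_j), with n-1 = 5:
  s[X_1,X_1] = ((0.6667)·(0.6667) + (-2.3333)·(-2.3333) + (-0.3333)·(-0.3333) + (2.6667)·(2.6667) + (1.6667)·(1.6667) + (-2.3333)·(-2.3333)) / 5 = 21.3333/5 = 4.2667
  s[X_1,X_2] = ((0.6667)·(-0.1667) + (-2.3333)·(-4.1667) + (-0.3333)·(2.8333) + (2.6667)·(1.8333) + (1.6667)·(-1.1667) + (-2.3333)·(0.8333)) / 5 = 9.6667/5 = 1.9333
  s[X_2,X_2] = ((-0.1667)·(-0.1667) + (-4.1667)·(-4.1667) + (2.8333)·(2.8333) + (1.8333)·(1.8333) + (-1.1667)·(-1.1667) + (0.8333)·(0.8333)) / 5 = 30.8333/5 = 6.1667
  Sample standard deviations s_i = √(s[i,i]):
  s(X_1) = √(4.2667) = 2.0656
  s(X_2) = √(6.1667) = 2.4833

Step 3 — r_{ij} = s_{ij} / (s_i · s_j):
  r[X_1,X_1] = 1 (diagonal).
  r[X_1,X_2] = 1.9333 / (2.0656 · 2.4833) = 1.9333 / 5.1294 = 0.3769
  r[X_2,X_2] = 1 (diagonal).

R is symmetric with unit diagonal. Assembling:

R = [[1, 0.3769],
 [0.3769, 1]]


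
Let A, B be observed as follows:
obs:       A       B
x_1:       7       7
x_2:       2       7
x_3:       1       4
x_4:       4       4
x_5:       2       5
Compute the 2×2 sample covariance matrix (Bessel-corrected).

Step 1 — column means:
  mean(A) = (7 + 2 + 1 + 4 + 2) / 5 = 16/5 = 3.2
  mean(B) = (7 + 7 + 4 + 4 + 5) / 5 = 27/5 = 5.4

Step 2 — sample covariance S[i,j] = (1/(n-1)) · Σ_k (x_{k,i} - mean_i) · (x_{k,j} - mean_j), with n-1 = 4.
  S[A,A] = ((3.8)·(3.8) + (-1.2)·(-1.2) + (-2.2)·(-2.2) + (0.8)·(0.8) + (-1.2)·(-1.2)) / 4 = 22.8/4 = 5.7
  S[A,B] = ((3.8)·(1.6) + (-1.2)·(1.6) + (-2.2)·(-1.4) + (0.8)·(-1.4) + (-1.2)·(-0.4)) / 4 = 6.6/4 = 1.65
  S[B,B] = ((1.6)·(1.6) + (1.6)·(1.6) + (-1.4)·(-1.4) + (-1.4)·(-1.4) + (-0.4)·(-0.4)) / 4 = 9.2/4 = 2.3

S is symmetric (S[j,i] = S[i,j]). Assembling:

S = [[5.7, 1.65],
 [1.65, 2.3]]


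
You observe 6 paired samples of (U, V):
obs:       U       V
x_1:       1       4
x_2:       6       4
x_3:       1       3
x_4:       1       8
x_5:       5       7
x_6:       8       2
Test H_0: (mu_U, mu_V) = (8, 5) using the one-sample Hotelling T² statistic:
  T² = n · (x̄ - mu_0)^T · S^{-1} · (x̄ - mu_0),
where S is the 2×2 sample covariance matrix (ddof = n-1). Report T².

Step 1 — sample mean vector:
  mean(U) = (1 + 6 + 1 + 1 + 5 + 8) / 6 = 22/6 = 3.6667
  mean(V) = (4 + 4 + 3 + 8 + 7 + 2) / 6 = 28/6 = 4.6667
  x̄ = (3.6667, 4.6667),  deviation x̄ - mu_0 = (3.6667, 4.6667) - (8, 5) = (-4.3333, -0.3333).

Step 2 — sample covariance matrix, S[i,j] = (1/(n-1)) · Σ_k (x_{k,i} - mean_i) · (x_{k,j} - mean_j), divisor n-1 = 5:
  S[U,U] = ((-2.6667)·(-2.6667) + (2.3333)·(2.3333) + (-2.6667)·(-2.6667) + (-2.6667)·(-2.6667) + (1.3333)·(1.3333) + (4.3333)·(4.3333)) / 5 = 47.3333/5 = 9.4667
  S[U,V] = ((-2.6667)·(-0.6667) + (2.3333)·(-0.6667) + (-2.6667)·(-1.6667) + (-2.6667)·(3.3333) + (1.3333)·(2.3333) + (4.3333)·(-2.6667)) / 5 = -12.6667/5 = -2.5333
  S[V,V] = ((-0.6667)·(-0.6667) + (-0.6667)·(-0.6667) + (-1.6667)·(-1.6667) + (3.3333)·(3.3333) + (2.3333)·(2.3333) + (-2.6667)·(-2.6667)) / 5 = 27.3333/5 = 5.4667
  S = [[9.4667, -2.5333],
 [-2.5333, 5.4667]].

Step 3 — invert S. det(S) = 9.4667·5.4667 - (-2.5333)² = 45.3333.
  S^{-1} = (1/det) · [[d, -b], [-b, a]] = [[0.1206, 0.0559],
 [0.0559, 0.2088]].

Step 4 — quadratic form (x̄ - mu_0)^T · S^{-1} · (x̄ - mu_0):
  S^{-1} · (x̄ - mu_0) = (-0.5412, -0.3118),
  (x̄ - mu_0)^T · [...] = (-4.3333)·(-0.5412) + (-0.3333)·(-0.3118) = 2.449.

Step 5 — scale by n: T² = 6 · 2.449 = 14.6941.

T² ≈ 14.6941


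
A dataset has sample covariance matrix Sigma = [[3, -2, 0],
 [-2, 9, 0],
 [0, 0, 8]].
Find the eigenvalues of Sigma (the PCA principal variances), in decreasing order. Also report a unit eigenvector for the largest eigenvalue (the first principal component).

Step 1 — characteristic polynomial p(λ) = det(λI - Sigma) = λ³ - tr·λ² + c_1·λ - det, where tr = trace, c_1 = sum of the principal 2×2 minors, det = det(Sigma):
  tr = 3 + 9 + 8 = 20,
  c_1 = (3·9 - (-2)²) + (3·8 - (0)²) + (9·8 - (0)²) = 23 + 24 + 72 = 119,
  det = 3·(9·8 - (0)²) - (-2)·((-2)·8 - (0)·(0)) + (0)·((-2)·(0) - 9·(0)) = 3·(72) - (-2)·(-16) + (0)·(0) = 184.
  So p(λ) = λ³ - 20λ² + 119λ - 184.
Step 2 — look for an integer root (rational root theorem: any rational root is an integer divisor of 184). Testing λ = 8:
  p(8) = 512 - 1280 + 952 - 184 = 0  ✓
  Dividing out (λ - 8): p(λ) = (λ - 8)(λ² - 12λ + 23).
Step 3 — remaining eigenvalues from the quadratic λ² - 12λ + 23 = 0:
  Δ = 12² - 4·23 = 144 - 92 = 52,  λ = (12 ± √52)/2 = (12 ± 7.2111)/2 ≈ 9.6056 or 2.3944.
  Sorted: λ_1 = 9.6056,  λ_2 = 8,  λ_3 = 2.3944  (check: sum = 20 = tr ✓).

Step 4 — unit eigenvector for λ_1 ≈ 9.6056: v spans the null space of (Sigma - λ_1 I), whose rows are
  r_1 = (-6.6056, -2, 0),  r_2 = (-2, -0.6056, 0),  r_3 = (0, 0, -1.6056).
  v is orthogonal to every row, so take v ∝ r_1 × r_3 = ((-2)·(-1.6056) - (0)·(0), (0)·(0) - (-6.6056)·(-1.6056), (-6.6056)·(0) - (-2)·(0)) ≈ (3.2111, -10.6056, 0).
  Let u = (3.2111, -10.6056, 0).
  ||u|| = √((3.2111)² + (-10.6056)² + (0)²) = √(122.7889) ≈ 11.081,  v_1 = u/||u|| ≈ (0.2898, -0.9571, 0) (||v_1|| = 1).

λ_1 = 9.6056,  λ_2 = 8,  λ_3 = 2.3944;  v_1 ≈ (0.2898, -0.9571, 0)


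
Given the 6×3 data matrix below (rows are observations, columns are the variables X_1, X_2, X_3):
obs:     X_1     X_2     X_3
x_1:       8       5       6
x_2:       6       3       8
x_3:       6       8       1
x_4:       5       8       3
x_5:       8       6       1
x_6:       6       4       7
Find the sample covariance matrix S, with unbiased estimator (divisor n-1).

Step 1 — column means:
  mean(X_1) = (8 + 6 + 6 + 5 + 8 + 6) / 6 = 39/6 = 6.5
  mean(X_2) = (5 + 3 + 8 + 8 + 6 + 4) / 6 = 34/6 = 5.6667
  mean(X_3) = (6 + 8 + 1 + 3 + 1 + 7) / 6 = 26/6 = 4.3333

Step 2 — sample covariance S[i,j] = (1/(n-1)) · Σ_k (x_{k,i} - mean_i) · (x_{k,j} - mean_j), with n-1 = 5.
  S[X_1,X_1] = ((1.5)·(1.5) + (-0.5)·(-0.5) + (-0.5)·(-0.5) + (-1.5)·(-1.5) + (1.5)·(1.5) + (-0.5)·(-0.5)) / 5 = 7.5/5 = 1.5
  S[X_1,X_2] = ((1.5)·(-0.6667) + (-0.5)·(-2.6667) + (-0.5)·(2.3333) + (-1.5)·(2.3333) + (1.5)·(0.3333) + (-0.5)·(-1.6667)) / 5 = -3/5 = -0.6
  S[X_1,X_3] = ((1.5)·(1.6667) + (-0.5)·(3.6667) + (-0.5)·(-3.3333) + (-1.5)·(-1.3333) + (1.5)·(-3.3333) + (-0.5)·(2.6667)) / 5 = -2/5 = -0.4
  S[X_2,X_2] = ((-0.6667)·(-0.6667) + (-2.6667)·(-2.6667) + (2.3333)·(2.3333) + (2.3333)·(2.3333) + (0.3333)·(0.3333) + (-1.6667)·(-1.6667)) / 5 = 21.3333/5 = 4.2667
  S[X_2,X_3] = ((-0.6667)·(1.6667) + (-2.6667)·(3.6667) + (2.3333)·(-3.3333) + (2.3333)·(-1.3333) + (0.3333)·(-3.3333) + (-1.6667)·(2.6667)) / 5 = -27.3333/5 = -5.4667
  S[X_3,X_3] = ((1.6667)·(1.6667) + (3.6667)·(3.6667) + (-3.3333)·(-3.3333) + (-1.3333)·(-1.3333) + (-3.3333)·(-3.3333) + (2.6667)·(2.6667)) / 5 = 47.3333/5 = 9.4667

S is symmetric (S[j,i] = S[i,j]). Assembling:

S = [[1.5, -0.6, -0.4],
 [-0.6, 4.2667, -5.4667],
 [-0.4, -5.4667, 9.4667]]


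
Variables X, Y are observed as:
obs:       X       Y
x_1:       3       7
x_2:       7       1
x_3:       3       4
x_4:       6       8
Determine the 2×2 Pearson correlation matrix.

Step 1 — column means:
  mean(X) = (3 + 7 + 3 + 6) / 4 = 19/4 = 4.75
  mean(Y) = (7 + 1 + 4 + 8) / 4 = 20/4 = 5

Step 2 — sample variances and covariances s[i,j] = (1/(n-1)) · Σ_k (x_{k,i} - mean_i) · (x_{k,j} - mean_j), with n-1 = 3:
  s[X,X] = ((-1.75)·(-1.75) + (2.25)·(2.25) + (-1.75)·(-1.75) + (1.25)·(1.25)) / 3 = 12.75/3 = 4.25
  s[X,Y] = ((-1.75)·(2) + (2.25)·(-4) + (-1.75)·(-1) + (1.25)·(3)) / 3 = -7/3 = -2.3333
  s[Y,Y] = ((2)·(2) + (-4)·(-4) + (-1)·(-1) + (3)·(3)) / 3 = 30/3 = 10
  Sample standard deviations s_i = √(s[i,i]):
  s(X) = √(4.25) = 2.0616
  s(Y) = √(10) = 3.1623

Step 3 — r_{ij} = s_{ij} / (s_i · s_j):
  r[X,X] = 1 (diagonal).
  r[X,Y] = -2.3333 / (2.0616 · 3.1623) = -2.3333 / 6.5192 = -0.3579
  r[Y,Y] = 1 (diagonal).

R is symmetric with unit diagonal. Assembling:

R = [[1, -0.3579],
 [-0.3579, 1]]
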